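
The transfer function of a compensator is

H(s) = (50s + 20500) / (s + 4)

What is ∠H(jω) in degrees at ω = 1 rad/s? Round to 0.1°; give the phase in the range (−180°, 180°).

-13.9°

Substitute s = j1:
Numerator: 50(j1) + 20500 = 20500 + j50
Denominator: (j1) + 4 = 4 + j1
|N| = √(20500² + 50²) ≈ 20500, ∠N ≈ 0.14°
|D| = √(4² + 1²) ≈ 4.1231, ∠D ≈ 14.04°
∠H = 0.14° − 14.04° = -13.90°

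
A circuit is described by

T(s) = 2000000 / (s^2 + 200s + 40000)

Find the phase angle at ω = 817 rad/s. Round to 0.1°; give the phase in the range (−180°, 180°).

At s = jω = j817:
quadratic: (j817)² + 200·j817 + 40000 = -627489 + j163400 → |·| ≈ 6.4841e+05, ∠ ≈ 165.40°
∠T = 0.00° − 165.40° = -165.40°

-165.4°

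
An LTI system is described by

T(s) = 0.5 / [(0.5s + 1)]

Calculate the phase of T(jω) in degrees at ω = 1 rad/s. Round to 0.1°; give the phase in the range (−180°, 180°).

At ω = 1 rad/s:
pole (1 + j1·0.5) = 1 + j0.5 → |·| ≈ 1.118, ∠ ≈ 26.57°
∠T = (0°) − (26.57°) = -26.57°

-26.6°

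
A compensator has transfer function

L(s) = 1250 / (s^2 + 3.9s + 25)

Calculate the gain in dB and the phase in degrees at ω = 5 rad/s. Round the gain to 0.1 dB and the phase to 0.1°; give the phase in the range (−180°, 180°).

36.1 dB, -90.0°

At s = jω = j5:
quadratic: (j5)² + 3.9·j5 + 25 = 0 + j19.5 → |·| ≈ 19.5, ∠ ≈ 90.00°
|L| = 1250 / 19.5 ≈ 64.103
Gain = 20 log₁₀(64.103) ≈ 36.14 dB
∠L = 0.00° − 90.00° = -90.00°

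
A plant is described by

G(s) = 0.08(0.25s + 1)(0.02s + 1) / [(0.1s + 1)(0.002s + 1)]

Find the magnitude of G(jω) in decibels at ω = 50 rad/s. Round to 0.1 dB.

-11.2 dB

At ω = 50 rad/s:
zero (1 + j50·0.25) = 1 + j12.5 → |·| ≈ 12.54, ∠ ≈ 85.43°
zero (1 + j50·0.02) = 1 + j1 → |·| ≈ 1.4142, ∠ ≈ 45.00°
pole (1 + j50·0.1) = 1 + j5 → |·| ≈ 5.099, ∠ ≈ 78.69°
pole (1 + j50·0.002) = 1 + j0.1 → |·| ≈ 1.005, ∠ ≈ 5.71°
|G| = 0.08 · 12.54 · 1.4142 / (5.099 · 1.005) ≈ 0.27685
Gain = 20 log₁₀(0.27685) ≈ -11.16 dB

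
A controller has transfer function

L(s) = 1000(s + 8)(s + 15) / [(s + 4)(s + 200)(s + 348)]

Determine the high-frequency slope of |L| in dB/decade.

-20 dB/decade

Each pole contributes −20 dB/decade at high frequency; each zero contributes +20 dB/decade.
Net: 2 zero(s) − 3 pole(s) → -20 dB/decade.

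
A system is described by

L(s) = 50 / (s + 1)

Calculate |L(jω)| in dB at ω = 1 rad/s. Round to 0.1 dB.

Substitute s = j1:
Numerator: 50 = 50 + j0
Denominator: (j1) + 1 = 1 + j1
|N| = √(50² + 0²) ≈ 50, ∠N ≈ 0.00°
|D| = √(1² + 1²) ≈ 1.4142, ∠D ≈ 45.00°
|L| = 50 / 1.4142 ≈ 35.356
Gain = 20 log₁₀(35.356) ≈ 30.97 dB

31.0 dB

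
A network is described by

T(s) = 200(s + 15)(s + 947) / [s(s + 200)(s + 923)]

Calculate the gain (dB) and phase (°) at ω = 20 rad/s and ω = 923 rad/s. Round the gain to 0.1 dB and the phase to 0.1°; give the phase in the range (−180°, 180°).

ω = 20: 2.1 dB, -42.6°; ω = 923: -13.4 dB, -79.4°

At s = jω = j20:
zero (s+15): 15 + j20 → |·| = √(15²+20²) = √625 ≈ 25, ∠ = arctan(20/15) ≈ 53.13°
zero (s+947): 947 + j20 → |·| = √(947²+20²) = √897209 ≈ 947.21, ∠ = arctan(20/947) ≈ 1.21°
pole (s+200): 200 + j20 → |·| = √(200²+20²) = √40400 ≈ 201, ∠ = arctan(20/200) ≈ 5.71°
pole (s+923): 923 + j20 → |·| = √(923²+20²) = √852329 ≈ 923.22, ∠ = arctan(20/923) ≈ 1.24°
pole at origin: |s| = 20, ∠ = 90.00° (in denominator)
|T| = 200 · 23680 / 3.7113e+06 ≈ 1.2761
Gain = 20 log₁₀(1.2761) ≈ 2.12 dB
∠T = 54.34° − 96.95° = -42.61°

At s = jω = j923:
zero (s+15): 15 + j923 → |·| = √(15²+923²) = √852154 ≈ 923.12, ∠ = arctan(923/15) ≈ 89.07°
zero (s+947): 947 + j923 → |·| = √(947²+923²) = √1748738 ≈ 1322.4, ∠ = arctan(923/947) ≈ 44.26°
pole (s+200): 200 + j923 → |·| = √(200²+923²) = √891929 ≈ 944.42, ∠ = arctan(923/200) ≈ 77.77°
pole (s+923): 923 + j923 → |·| = √(923²+923²) = √1703858 ≈ 1305.3, ∠ = arctan(923/923) ≈ 45.00°
pole at origin: |s| = 923, ∠ = 90.00° (in denominator)
|T| = 200 · 1.2207e+06 / 1.1378e+09 ≈ 0.21457
Gain = 20 log₁₀(0.21457) ≈ -13.37 dB
∠T = 133.33° − 212.77° = -79.44°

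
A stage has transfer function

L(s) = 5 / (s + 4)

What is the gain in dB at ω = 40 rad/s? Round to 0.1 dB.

Substitute s = j40:
Numerator: 5 = 5 + j0
Denominator: (j40) + 4 = 4 + j40
|N| = √(5² + 0²) ≈ 5, ∠N ≈ 0.00°
|D| = √(4² + 40²) ≈ 40.2, ∠D ≈ 84.29°
|L| = 5 / 40.2 ≈ 0.12438
Gain = 20 log₁₀(0.12438) ≈ -18.10 dB

-18.1 dB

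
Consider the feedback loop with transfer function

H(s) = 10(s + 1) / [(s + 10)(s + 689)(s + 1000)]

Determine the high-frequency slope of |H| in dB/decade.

-40 dB/decade

Each pole contributes −20 dB/decade at high frequency; each zero contributes +20 dB/decade.
Net: 1 zero(s) − 3 pole(s) → -40 dB/decade.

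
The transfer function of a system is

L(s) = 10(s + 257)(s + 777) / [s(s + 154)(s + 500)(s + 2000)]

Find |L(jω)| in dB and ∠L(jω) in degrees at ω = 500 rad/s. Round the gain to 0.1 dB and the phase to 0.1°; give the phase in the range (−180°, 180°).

At s = jω = j500:
zero (s+257): 257 + j500 → |·| = √(257²+500²) = √316049 ≈ 562.18, ∠ = arctan(500/257) ≈ 62.80°
zero (s+777): 777 + j500 → |·| = √(777²+500²) = √853729 ≈ 923.97, ∠ = arctan(500/777) ≈ 32.76°
pole (s+154): 154 + j500 → |·| = √(154²+500²) = √273716 ≈ 523.18, ∠ = arctan(500/154) ≈ 72.88°
pole (s+500): 500 + j500 → |·| = √(500²+500²) = √500000 ≈ 707.11, ∠ = arctan(500/500) ≈ 45.00°
pole (s+2000): 2000 + j500 → |·| = √(2000²+500²) = √4250000 ≈ 2061.6, ∠ = arctan(500/2000) ≈ 14.04°
pole at origin: |s| = 500, ∠ = 90.00° (in denominator)
|L| = 10 · 5.1944e+05 / 3.8134e+11 ≈ 1.3621e-05
Gain = 20 log₁₀(1.3621e-05) ≈ -97.32 dB
∠L = 95.56° − 221.92° = -126.36°

-97.3 dB, -126.4°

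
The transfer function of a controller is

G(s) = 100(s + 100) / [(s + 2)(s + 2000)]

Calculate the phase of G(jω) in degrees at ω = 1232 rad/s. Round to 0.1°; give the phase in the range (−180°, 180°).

-36.2°

At s = jω = j1232:
zero (s+100): 100 + j1232 → |·| = √(100²+1232²) = √1527824 ≈ 1236.1, ∠ = arctan(1232/100) ≈ 85.36°
pole (s+2): 2 + j1232 → |·| = √(2²+1232²) = √1517828 ≈ 1232, ∠ = arctan(1232/2) ≈ 89.91°
pole (s+2000): 2000 + j1232 → |·| = √(2000²+1232²) = √5517824 ≈ 2349, ∠ = arctan(1232/2000) ≈ 31.63°
∠G = 85.36° − 121.54° = -36.18°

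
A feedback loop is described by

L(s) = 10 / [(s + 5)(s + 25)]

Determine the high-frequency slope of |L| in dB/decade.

Each pole contributes −20 dB/decade at high frequency; each zero contributes +20 dB/decade.
Net: 0 zero(s) − 2 pole(s) → -40 dB/decade.

-40 dB/decade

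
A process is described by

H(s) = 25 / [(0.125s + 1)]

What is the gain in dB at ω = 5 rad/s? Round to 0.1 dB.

26.5 dB

At ω = 5 rad/s:
pole (1 + j5·0.125) = 1 + j0.625 → |·| ≈ 1.1792, ∠ ≈ 32.01°
|H| = 25 · 1 / (1.1792) ≈ 21.201
Gain = 20 log₁₀(21.201) ≈ 26.53 dB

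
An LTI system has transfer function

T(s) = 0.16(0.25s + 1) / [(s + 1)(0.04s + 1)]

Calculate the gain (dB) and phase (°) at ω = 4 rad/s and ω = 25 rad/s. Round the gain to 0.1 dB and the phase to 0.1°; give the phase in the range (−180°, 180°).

ω = 4: -25.3 dB, -40.1°; ω = 25: -30.9 dB, -51.8°

At ω = 4 rad/s:
zero (1 + j4·0.25) = 1 + j1 → |·| ≈ 1.4142, ∠ ≈ 45.00°
pole (1 + j4·1) = 1 + j4 → |·| ≈ 4.1231, ∠ ≈ 75.96°
pole (1 + j4·0.04) = 1 + j0.16 → |·| ≈ 1.0127, ∠ ≈ 9.09°
|T| = 0.16 · 1.4142 / (4.1231 · 1.0127) ≈ 0.054191
Gain = 20 log₁₀(0.054191) ≈ -25.32 dB
∠T = (45.00°) − (75.96° + 9.09°) = -40.05°

At ω = 25 rad/s:
zero (1 + j25·0.25) = 1 + j6.25 → |·| ≈ 6.3295, ∠ ≈ 80.91°
pole (1 + j25·1) = 1 + j25 → |·| ≈ 25.02, ∠ ≈ 87.71°
pole (1 + j25·0.04) = 1 + j1 → |·| ≈ 1.4142, ∠ ≈ 45.00°
|T| = 0.16 · 6.3295 / (25.02 · 1.4142) ≈ 0.028621
Gain = 20 log₁₀(0.028621) ≈ -30.87 dB
∠T = (80.91°) − (87.71° + 45.00°) = -51.80°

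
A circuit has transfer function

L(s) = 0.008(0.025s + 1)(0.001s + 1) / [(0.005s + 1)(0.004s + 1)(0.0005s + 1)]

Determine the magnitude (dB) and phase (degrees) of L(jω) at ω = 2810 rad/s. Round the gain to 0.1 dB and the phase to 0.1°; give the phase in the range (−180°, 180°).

At ω = 2810 rad/s:
zero (1 + j2810·0.025) = 1 + j70.25 → |·| ≈ 70.257, ∠ ≈ 89.18°
zero (1 + j2810·0.001) = 1 + j2.81 → |·| ≈ 2.9826, ∠ ≈ 70.41°
pole (1 + j2810·0.005) = 1 + j14.05 → |·| ≈ 14.086, ∠ ≈ 85.93°
pole (1 + j2810·0.004) = 1 + j11.24 → |·| ≈ 11.284, ∠ ≈ 84.92°
pole (1 + j2810·0.0005) = 1 + j1.405 → |·| ≈ 1.7245, ∠ ≈ 54.56°
|L| = 0.008 · 70.257 · 2.9826 / (14.086 · 11.284 · 1.7245) ≈ 0.0061159
Gain = 20 log₁₀(0.0061159) ≈ -44.27 dB
∠L = (89.18° + 70.41°) − (85.93° + 84.92° + 54.56°) = -65.82°

-44.3 dB, -65.8°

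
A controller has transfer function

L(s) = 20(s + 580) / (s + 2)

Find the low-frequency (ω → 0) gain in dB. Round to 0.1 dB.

L(0) = 20·580 / (2) = 5800
20 log₁₀(5800) ≈ 75.27 dB

75.3 dB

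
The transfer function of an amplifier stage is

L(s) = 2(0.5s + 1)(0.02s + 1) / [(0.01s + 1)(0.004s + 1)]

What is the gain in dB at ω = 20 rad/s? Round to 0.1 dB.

26.5 dB

At ω = 20 rad/s:
zero (1 + j20·0.5) = 1 + j10 → |·| ≈ 10.05, ∠ ≈ 84.29°
zero (1 + j20·0.02) = 1 + j0.4 → |·| ≈ 1.077, ∠ ≈ 21.80°
pole (1 + j20·0.01) = 1 + j0.2 → |·| ≈ 1.0198, ∠ ≈ 11.31°
pole (1 + j20·0.004) = 1 + j0.08 → |·| ≈ 1.0032, ∠ ≈ 4.57°
|L| = 2 · 10.05 · 1.077 / (1.0198 · 1.0032) ≈ 21.16
Gain = 20 log₁₀(21.16) ≈ 26.51 dB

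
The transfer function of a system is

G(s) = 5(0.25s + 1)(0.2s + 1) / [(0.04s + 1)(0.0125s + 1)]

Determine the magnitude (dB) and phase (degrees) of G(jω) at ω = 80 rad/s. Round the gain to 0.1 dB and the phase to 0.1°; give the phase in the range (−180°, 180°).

At ω = 80 rad/s:
zero (1 + j80·0.25) = 1 + j20 → |·| ≈ 20.025, ∠ ≈ 87.14°
zero (1 + j80·0.2) = 1 + j16 → |·| ≈ 16.031, ∠ ≈ 86.42°
pole (1 + j80·0.04) = 1 + j3.2 → |·| ≈ 3.3526, ∠ ≈ 72.65°
pole (1 + j80·0.0125) = 1 + j1 → |·| ≈ 1.4142, ∠ ≈ 45.00°
|G| = 5 · 20.025 · 16.031 / (3.3526 · 1.4142) ≈ 338.54
Gain = 20 log₁₀(338.54) ≈ 50.59 dB
∠G = (87.14° + 86.42°) − (72.65° + 45.00°) = 55.91°

50.6 dB, 55.9°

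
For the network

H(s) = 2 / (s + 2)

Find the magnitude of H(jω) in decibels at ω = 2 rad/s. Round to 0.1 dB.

At s = jω = j2:
pole (s+2): 2 + j2 → |·| = √(2²+2²) = √8 ≈ 2.8284, ∠ = arctan(2/2) ≈ 45.00°
|H| = 2 / 2.8284 ≈ 0.70711
Gain = 20 log₁₀(0.70711) ≈ -3.01 dB

-3.0 dB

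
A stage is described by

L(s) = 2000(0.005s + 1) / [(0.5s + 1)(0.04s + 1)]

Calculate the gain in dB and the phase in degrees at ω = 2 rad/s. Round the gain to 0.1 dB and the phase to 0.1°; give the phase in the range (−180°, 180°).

63.0 dB, -49.0°

At ω = 2 rad/s:
zero (1 + j2·0.005) = 1 + j0.01 → |·| ≈ 1, ∠ ≈ 0.57°
pole (1 + j2·0.5) = 1 + j1 → |·| ≈ 1.4142, ∠ ≈ 45.00°
pole (1 + j2·0.04) = 1 + j0.08 → |·| ≈ 1.0032, ∠ ≈ 4.57°
|L| = 2000 · 1 / (1.4142 · 1.0032) ≈ 1409.7
Gain = 20 log₁₀(1409.7) ≈ 62.98 dB
∠L = (0.57°) − (45.00° + 4.57°) = -49.00°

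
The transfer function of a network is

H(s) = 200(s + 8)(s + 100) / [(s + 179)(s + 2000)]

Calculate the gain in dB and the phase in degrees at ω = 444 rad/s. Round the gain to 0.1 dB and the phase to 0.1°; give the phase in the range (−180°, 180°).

32.3 dB, 85.7°

At s = jω = j444:
zero (s+8): 8 + j444 → |·| = √(8²+444²) = √197200 ≈ 444.07, ∠ = arctan(444/8) ≈ 88.97°
zero (s+100): 100 + j444 → |·| = √(100²+444²) = √207136 ≈ 455.12, ∠ = arctan(444/100) ≈ 77.31°
pole (s+179): 179 + j444 → |·| = √(179²+444²) = √229177 ≈ 478.72, ∠ = arctan(444/179) ≈ 68.04°
pole (s+2000): 2000 + j444 → |·| = √(2000²+444²) = √4197136 ≈ 2048.7, ∠ = arctan(444/2000) ≈ 12.52°
|H| = 200 · 2.0211e+05 / 9.8075e+05 ≈ 41.215
Gain = 20 log₁₀(41.215) ≈ 32.30 dB
∠H = 166.28° − 80.56° = 85.72°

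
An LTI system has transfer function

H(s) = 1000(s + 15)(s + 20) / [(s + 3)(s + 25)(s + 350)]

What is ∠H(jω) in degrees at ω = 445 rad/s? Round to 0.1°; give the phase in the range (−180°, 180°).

-52.7°

At s = jω = j445:
zero (s+15): 15 + j445 → |·| = √(15²+445²) = √198250 ≈ 445.25, ∠ = arctan(445/15) ≈ 88.07°
zero (s+20): 20 + j445 → |·| = √(20²+445²) = √198425 ≈ 445.45, ∠ = arctan(445/20) ≈ 87.43°
pole (s+3): 3 + j445 → |·| = √(3²+445²) = √198034 ≈ 445.01, ∠ = arctan(445/3) ≈ 89.61°
pole (s+25): 25 + j445 → |·| = √(25²+445²) = √198650 ≈ 445.7, ∠ = arctan(445/25) ≈ 86.78°
pole (s+350): 350 + j445 → |·| = √(350²+445²) = √320525 ≈ 566.15, ∠ = arctan(445/350) ≈ 51.81°
∠H = 175.50° − 228.20° = -52.70°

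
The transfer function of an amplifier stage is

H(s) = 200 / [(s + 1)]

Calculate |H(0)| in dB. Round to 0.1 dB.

H(0) = 200 · 1 / 1 = 200
20 log₁₀(200) ≈ 46.02 dB

46.0 dB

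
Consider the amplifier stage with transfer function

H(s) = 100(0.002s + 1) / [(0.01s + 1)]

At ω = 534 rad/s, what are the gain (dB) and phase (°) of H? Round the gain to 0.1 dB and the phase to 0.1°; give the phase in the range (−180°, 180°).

28.6 dB, -32.5°

At ω = 534 rad/s:
zero (1 + j534·0.002) = 1 + j1.068 → |·| ≈ 1.4631, ∠ ≈ 46.88°
pole (1 + j534·0.01) = 1 + j5.34 → |·| ≈ 5.4328, ∠ ≈ 79.39°
|H| = 100 · 1.4631 / (5.4328) ≈ 26.931
Gain = 20 log₁₀(26.931) ≈ 28.61 dB
∠H = (46.88°) − (79.39°) = -32.51°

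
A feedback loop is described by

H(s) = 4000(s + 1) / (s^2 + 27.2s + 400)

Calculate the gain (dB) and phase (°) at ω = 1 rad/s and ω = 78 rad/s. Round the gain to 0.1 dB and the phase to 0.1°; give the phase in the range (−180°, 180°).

ω = 1: 23.0 dB, 41.1°; ω = 78: 34.2 dB, -70.3°

At s = jω = j1:
zero (s+1): 1 + j1 → |·| = √(1²+1²) = √2 ≈ 1.4142, ∠ = arctan(1/1) ≈ 45.00°
quadratic: (j1)² + 27.2·j1 + 400 = 399 + j27.2 → |·| ≈ 399.93, ∠ ≈ 3.90°
|H| = 4000 · 1.4142 / 399.93 ≈ 14.144
Gain = 20 log₁₀(14.144) ≈ 23.01 dB
∠H = 45.00° − 3.90° = 41.10°

At s = jω = j78:
zero (s+1): 1 + j78 → |·| = √(1²+78²) = √6085 ≈ 78.006, ∠ = arctan(78/1) ≈ 89.27°
quadratic: (j78)² + 27.2·j78 + 400 = -5684 + j2121.6 → |·| ≈ 6067, ∠ ≈ 159.53°
|H| = 4000 · 78.006 / 6067 ≈ 51.43
Gain = 20 log₁₀(51.43) ≈ 34.22 dB
∠H = 89.27° − 159.53° = -70.26°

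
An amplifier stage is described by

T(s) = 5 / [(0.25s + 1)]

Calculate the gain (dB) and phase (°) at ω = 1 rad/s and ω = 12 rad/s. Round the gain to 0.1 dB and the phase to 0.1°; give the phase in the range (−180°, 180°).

ω = 1: 13.7 dB, -14.0°; ω = 12: 4.0 dB, -71.6°

At ω = 1 rad/s:
pole (1 + j1·0.25) = 1 + j0.25 → |·| ≈ 1.0308, ∠ ≈ 14.04°
|T| = 5 · 1 / (1.0308) ≈ 4.8506
Gain = 20 log₁₀(4.8506) ≈ 13.72 dB
∠T = (0°) − (14.04°) = -14.04°

At ω = 12 rad/s:
pole (1 + j12·0.25) = 1 + j3 → |·| ≈ 3.1623, ∠ ≈ 71.57°
|T| = 5 · 1 / (3.1623) ≈ 1.5811
Gain = 20 log₁₀(1.5811) ≈ 3.98 dB
∠T = (0°) − (71.57°) = -71.57°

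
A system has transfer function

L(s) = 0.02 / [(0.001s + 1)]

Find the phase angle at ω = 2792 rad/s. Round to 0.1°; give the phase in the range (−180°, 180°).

At ω = 2792 rad/s:
pole (1 + j2792·0.001) = 1 + j2.792 → |·| ≈ 2.9657, ∠ ≈ 70.29°
∠L = (0°) − (70.29°) = -70.29°

-70.3°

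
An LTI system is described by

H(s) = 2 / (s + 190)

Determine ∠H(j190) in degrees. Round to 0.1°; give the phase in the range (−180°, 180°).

Substitute s = j190:
Numerator: 2 = 2 + j0
Denominator: (j190) + 190 = 190 + j190
|N| = √(2² + 0²) ≈ 2, ∠N ≈ 0.00°
|D| = √(190² + 190²) ≈ 268.7, ∠D ≈ 45.00°
∠H = 0.00° − 45.00° = -45.00°

-45.0°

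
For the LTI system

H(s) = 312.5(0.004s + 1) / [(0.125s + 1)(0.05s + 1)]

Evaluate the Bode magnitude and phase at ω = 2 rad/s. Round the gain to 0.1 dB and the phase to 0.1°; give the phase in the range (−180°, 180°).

49.6 dB, -19.3°

At ω = 2 rad/s:
zero (1 + j2·0.004) = 1 + j0.008 → |·| ≈ 1, ∠ ≈ 0.46°
pole (1 + j2·0.125) = 1 + j0.25 → |·| ≈ 1.0308, ∠ ≈ 14.04°
pole (1 + j2·0.05) = 1 + j0.1 → |·| ≈ 1.005, ∠ ≈ 5.71°
|H| = 312.5 · 1 / (1.0308 · 1.005) ≈ 301.65
Gain = 20 log₁₀(301.65) ≈ 49.59 dB
∠H = (0.46°) − (14.04° + 5.71°) = -19.29°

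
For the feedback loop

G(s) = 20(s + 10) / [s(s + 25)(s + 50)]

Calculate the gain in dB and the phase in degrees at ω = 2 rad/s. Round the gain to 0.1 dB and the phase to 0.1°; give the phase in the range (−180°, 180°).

-21.8 dB, -85.6°

At s = jω = j2:
zero (s+10): 10 + j2 → |·| = √(10²+2²) = √104 ≈ 10.198, ∠ = arctan(2/10) ≈ 11.31°
pole (s+25): 25 + j2 → |·| = √(25²+2²) = √629 ≈ 25.08, ∠ = arctan(2/25) ≈ 4.57°
pole (s+50): 50 + j2 → |·| = √(50²+2²) = √2504 ≈ 50.04, ∠ = arctan(2/50) ≈ 2.29°
pole at origin: |s| = 2, ∠ = 90.00° (in denominator)
|G| = 20 · 10.198 / 2510 ≈ 0.081259
Gain = 20 log₁₀(0.081259) ≈ -21.80 dB
∠G = 11.31° − 96.86° = -85.55°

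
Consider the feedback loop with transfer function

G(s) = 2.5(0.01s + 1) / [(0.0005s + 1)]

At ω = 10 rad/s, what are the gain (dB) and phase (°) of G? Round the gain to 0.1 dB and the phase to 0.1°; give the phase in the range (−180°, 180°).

At ω = 10 rad/s:
zero (1 + j10·0.01) = 1 + j0.1 → |·| ≈ 1.005, ∠ ≈ 5.71°
pole (1 + j10·0.0005) = 1 + j0.005 → |·| ≈ 1, ∠ ≈ 0.29°
|G| = 2.5 · 1.005 / (1) ≈ 2.5125
Gain = 20 log₁₀(2.5125) ≈ 8.00 dB
∠G = (5.71°) − (0.29°) = 5.42°

8.0 dB, 5.4°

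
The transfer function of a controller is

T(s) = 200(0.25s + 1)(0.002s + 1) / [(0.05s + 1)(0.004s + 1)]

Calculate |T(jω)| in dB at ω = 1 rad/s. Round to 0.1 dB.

At ω = 1 rad/s:
zero (1 + j1·0.25) = 1 + j0.25 → |·| ≈ 1.0308, ∠ ≈ 14.04°
zero (1 + j1·0.002) = 1 + j0.002 → |·| ≈ 1, ∠ ≈ 0.11°
pole (1 + j1·0.05) = 1 + j0.05 → |·| ≈ 1.0012, ∠ ≈ 2.86°
pole (1 + j1·0.004) = 1 + j0.004 → |·| ≈ 1, ∠ ≈ 0.23°
|T| = 200 · 1.0308 · 1 / (1.0012 · 1) ≈ 205.91
Gain = 20 log₁₀(205.91) ≈ 46.27 dB

46.3 dB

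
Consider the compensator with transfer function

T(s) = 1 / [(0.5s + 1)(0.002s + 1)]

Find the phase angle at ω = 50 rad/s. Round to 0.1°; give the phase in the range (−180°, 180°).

-93.4°

At ω = 50 rad/s:
pole (1 + j50·0.5) = 1 + j25 → |·| ≈ 25.02, ∠ ≈ 87.71°
pole (1 + j50·0.002) = 1 + j0.1 → |·| ≈ 1.005, ∠ ≈ 5.71°
∠T = (0°) − (87.71° + 5.71°) = -93.42°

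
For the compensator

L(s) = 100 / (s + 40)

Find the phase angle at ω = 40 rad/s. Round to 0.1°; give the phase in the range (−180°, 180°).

Substitute s = j40:
Numerator: 100 = 100 + j0
Denominator: (j40) + 40 = 40 + j40
|N| = √(100² + 0²) ≈ 100, ∠N ≈ 0.00°
|D| = √(40² + 40²) ≈ 56.569, ∠D ≈ 45.00°
∠L = 0.00° − 45.00° = -45.00°

-45.0°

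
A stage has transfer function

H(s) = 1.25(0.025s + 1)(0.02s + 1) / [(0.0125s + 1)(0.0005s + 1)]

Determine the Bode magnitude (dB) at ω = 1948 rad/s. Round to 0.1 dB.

36.9 dB

At ω = 1948 rad/s:
zero (1 + j1948·0.025) = 1 + j48.7 → |·| ≈ 48.71, ∠ ≈ 88.82°
zero (1 + j1948·0.02) = 1 + j38.96 → |·| ≈ 38.973, ∠ ≈ 88.53°
pole (1 + j1948·0.0125) = 1 + j24.35 → |·| ≈ 24.371, ∠ ≈ 87.65°
pole (1 + j1948·0.0005) = 1 + j0.974 → |·| ≈ 1.3959, ∠ ≈ 44.25°
|H| = 1.25 · 48.71 · 38.973 / (24.371 · 1.3959) ≈ 69.753
Gain = 20 log₁₀(69.753) ≈ 36.87 dB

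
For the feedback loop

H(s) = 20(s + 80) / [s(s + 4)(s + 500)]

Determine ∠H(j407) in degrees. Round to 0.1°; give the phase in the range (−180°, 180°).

-139.7°

At s = jω = j407:
zero (s+80): 80 + j407 → |·| = √(80²+407²) = √172049 ≈ 414.79, ∠ = arctan(407/80) ≈ 78.88°
pole (s+4): 4 + j407 → |·| = √(4²+407²) = √165665 ≈ 407.02, ∠ = arctan(407/4) ≈ 89.44°
pole (s+500): 500 + j407 → |·| = √(500²+407²) = √415649 ≈ 644.71, ∠ = arctan(407/500) ≈ 39.15°
pole at origin: |s| = 407, ∠ = 90.00° (in denominator)
∠H = 78.88° − 218.59° = -139.71°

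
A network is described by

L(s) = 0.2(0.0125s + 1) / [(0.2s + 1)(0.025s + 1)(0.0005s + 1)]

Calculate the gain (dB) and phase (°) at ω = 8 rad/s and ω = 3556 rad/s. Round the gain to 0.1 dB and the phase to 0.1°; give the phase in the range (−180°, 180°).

ω = 8: -19.6 dB, -63.8°; ω = 3556: -83.2 dB, -151.2°

At ω = 8 rad/s:
zero (1 + j8·0.0125) = 1 + j0.1 → |·| ≈ 1.005, ∠ ≈ 5.71°
pole (1 + j8·0.2) = 1 + j1.6 → |·| ≈ 1.8868, ∠ ≈ 57.99°
pole (1 + j8·0.025) = 1 + j0.2 → |·| ≈ 1.0198, ∠ ≈ 11.31°
pole (1 + j8·0.0005) = 1 + j0.004 → |·| ≈ 1, ∠ ≈ 0.23°
|L| = 0.2 · 1.005 / (1.8868 · 1.0198 · 1) ≈ 0.10446
Gain = 20 log₁₀(0.10446) ≈ -19.62 dB
∠L = (5.71°) − (57.99° + 11.31° + 0.23°) = -63.82°

At ω = 3556 rad/s:
zero (1 + j3556·0.0125) = 1 + j44.45 → |·| ≈ 44.461, ∠ ≈ 88.71°
pole (1 + j3556·0.2) = 1 + j711.2 → |·| ≈ 711.2, ∠ ≈ 89.92°
pole (1 + j3556·0.025) = 1 + j88.9 → |·| ≈ 88.906, ∠ ≈ 89.36°
pole (1 + j3556·0.0005) = 1 + j1.778 → |·| ≈ 2.0399, ∠ ≈ 60.65°
|L| = 0.2 · 44.461 / (711.2 · 88.906 · 2.0399) ≈ 6.8941e-05
Gain = 20 log₁₀(6.8941e-05) ≈ -83.23 dB
∠L = (88.71°) − (89.92° + 89.36° + 60.65°) = -151.22°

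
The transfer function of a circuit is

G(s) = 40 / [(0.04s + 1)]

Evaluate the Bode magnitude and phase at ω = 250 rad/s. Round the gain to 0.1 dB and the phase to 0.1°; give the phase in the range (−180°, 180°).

12.0 dB, -84.3°

At ω = 250 rad/s:
pole (1 + j250·0.04) = 1 + j10 → |·| ≈ 10.05, ∠ ≈ 84.29°
|G| = 40 · 1 / (10.05) ≈ 3.9801
Gain = 20 log₁₀(3.9801) ≈ 12.00 dB
∠G = (0°) − (84.29°) = -84.29°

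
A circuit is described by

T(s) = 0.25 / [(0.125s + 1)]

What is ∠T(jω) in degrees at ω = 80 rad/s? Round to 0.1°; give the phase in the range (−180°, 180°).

At ω = 80 rad/s:
pole (1 + j80·0.125) = 1 + j10 → |·| ≈ 10.05, ∠ ≈ 84.29°
∠T = (0°) − (84.29°) = -84.29°

-84.3°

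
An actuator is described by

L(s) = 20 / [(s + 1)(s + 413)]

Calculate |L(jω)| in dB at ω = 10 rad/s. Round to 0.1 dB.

At s = jω = j10:
pole (s+1): 1 + j10 → |·| = √(1²+10²) = √101 ≈ 10.05, ∠ = arctan(10/1) ≈ 84.29°
pole (s+413): 413 + j10 → |·| = √(413²+10²) = √170669 ≈ 413.12, ∠ = arctan(10/413) ≈ 1.39°
|L| = 20 / 4151.9 ≈ 0.0048171
Gain = 20 log₁₀(0.0048171) ≈ -46.34 dB

-46.3 dB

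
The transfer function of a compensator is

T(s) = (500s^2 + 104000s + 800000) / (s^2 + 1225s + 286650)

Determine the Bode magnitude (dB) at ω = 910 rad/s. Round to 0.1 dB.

Substitute s = j910:
Numerator: 500(j910)^2 + 104000(j910) + 800000 = -413250000 + j94640000
Denominator: (j910)^2 + 1225(j910) + 286650 = -541450 + j1114750
|N| = √(413250000² + 94640000²) ≈ 4.2395e+08, ∠N ≈ 167.10°
|D| = √(541450² + 1114750²) ≈ 1.2393e+06, ∠D ≈ 115.91°
|T| = 4.2395e+08 / 1.2393e+06 ≈ 342.09
Gain = 20 log₁₀(342.09) ≈ 50.68 dB

50.7 dB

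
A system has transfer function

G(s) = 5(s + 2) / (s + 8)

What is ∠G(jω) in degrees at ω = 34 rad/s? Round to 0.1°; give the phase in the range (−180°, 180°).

9.9°

At s = jω = j34:
zero (s+2): 2 + j34 → |·| = √(2²+34²) = √1160 ≈ 34.059, ∠ = arctan(34/2) ≈ 86.63°
pole (s+8): 8 + j34 → |·| = √(8²+34²) = √1220 ≈ 34.928, ∠ = arctan(34/8) ≈ 76.76°
∠G = 86.63° − 76.76° = 9.87°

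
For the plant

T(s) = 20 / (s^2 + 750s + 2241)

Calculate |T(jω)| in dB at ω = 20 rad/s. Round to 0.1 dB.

-57.6 dB

Substitute s = j20:
Numerator: 20 = 20 + j0
Denominator: (j20)^2 + 750(j20) + 2241 = 1841 + j15000
|N| = √(20² + 0²) ≈ 20, ∠N ≈ 0.00°
|D| = √(1841² + 15000²) ≈ 15113, ∠D ≈ 83.00°
|T| = 20 / 15113 ≈ 0.0013234
Gain = 20 log₁₀(0.0013234) ≈ -57.57 dB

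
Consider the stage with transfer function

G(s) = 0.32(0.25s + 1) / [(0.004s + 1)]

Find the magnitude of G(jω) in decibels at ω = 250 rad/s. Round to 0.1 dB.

At ω = 250 rad/s:
zero (1 + j250·0.25) = 1 + j62.5 → |·| ≈ 62.508, ∠ ≈ 89.08°
pole (1 + j250·0.004) = 1 + j1 → |·| ≈ 1.4142, ∠ ≈ 45.00°
|G| = 0.32 · 62.508 / (1.4142) ≈ 14.144
Gain = 20 log₁₀(14.144) ≈ 23.01 dB

23.0 dB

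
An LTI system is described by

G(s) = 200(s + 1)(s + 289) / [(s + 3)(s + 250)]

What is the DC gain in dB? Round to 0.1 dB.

G(0) = 200·1·289 / (3·250) ≈ 77.067
20 log₁₀(77.067) ≈ 37.74 dB

37.7 dB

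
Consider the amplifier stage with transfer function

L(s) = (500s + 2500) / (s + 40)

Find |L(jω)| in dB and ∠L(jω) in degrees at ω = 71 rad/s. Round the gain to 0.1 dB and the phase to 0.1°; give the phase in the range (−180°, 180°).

Substitute s = j71:
Numerator: 500(j71) + 2500 = 2500 + j35500
Denominator: (j71) + 40 = 40 + j71
|N| = √(2500² + 35500²) ≈ 35588, ∠N ≈ 85.97°
|D| = √(40² + 71²) ≈ 81.492, ∠D ≈ 60.60°
|L| = 35588 / 81.492 ≈ 436.71
Gain = 20 log₁₀(436.71) ≈ 52.80 dB
∠L = 85.97° − 60.60° = 25.37°

52.8 dB, 25.4°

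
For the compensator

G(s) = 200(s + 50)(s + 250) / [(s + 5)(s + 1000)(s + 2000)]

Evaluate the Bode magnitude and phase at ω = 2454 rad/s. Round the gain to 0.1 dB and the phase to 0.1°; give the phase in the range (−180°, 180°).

-24.6 dB, -35.5°

At s = jω = j2454:
zero (s+50): 50 + j2454 → |·| = √(50²+2454²) = √6024616 ≈ 2454.5, ∠ = arctan(2454/50) ≈ 88.83°
zero (s+250): 250 + j2454 → |·| = √(250²+2454²) = √6084616 ≈ 2466.7, ∠ = arctan(2454/250) ≈ 84.18°
pole (s+5): 5 + j2454 → |·| = √(5²+2454²) = √6022141 ≈ 2454, ∠ = arctan(2454/5) ≈ 89.88°
pole (s+1000): 1000 + j2454 → |·| = √(1000²+2454²) = √7022116 ≈ 2649.9, ∠ = arctan(2454/1000) ≈ 67.83°
pole (s+2000): 2000 + j2454 → |·| = √(2000²+2454²) = √10022116 ≈ 3165.8, ∠ = arctan(2454/2000) ≈ 50.82°
|G| = 200 · 6.0545e+06 / 2.0587e+10 ≈ 0.058819
Gain = 20 log₁₀(0.058819) ≈ -24.61 dB
∠G = 173.01° − 208.53° = -35.52°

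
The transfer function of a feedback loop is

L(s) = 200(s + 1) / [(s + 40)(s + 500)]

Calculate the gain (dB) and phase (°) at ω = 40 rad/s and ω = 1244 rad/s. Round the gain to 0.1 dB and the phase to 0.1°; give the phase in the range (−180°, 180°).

ω = 40: -11.0 dB, 39.0°; ω = 1244: -16.5 dB, -66.3°

At s = jω = j40:
zero (s+1): 1 + j40 → |·| = √(1²+40²) = √1601 ≈ 40.012, ∠ = arctan(40/1) ≈ 88.57°
pole (s+40): 40 + j40 → |·| = √(40²+40²) = √3200 ≈ 56.569, ∠ = arctan(40/40) ≈ 45.00°
pole (s+500): 500 + j40 → |·| = √(500²+40²) = √251600 ≈ 501.6, ∠ = arctan(40/500) ≈ 4.57°
|L| = 200 · 40.012 / 28375 ≈ 0.28202
Gain = 20 log₁₀(0.28202) ≈ -10.99 dB
∠L = 88.57° − 49.57° = 39.00°

At s = jω = j1244:
zero (s+1): 1 + j1244 → |·| = √(1²+1244²) = √1547537 ≈ 1244, ∠ = arctan(1244/1) ≈ 89.95°
pole (s+40): 40 + j1244 → |·| = √(40²+1244²) = √1549136 ≈ 1244.6, ∠ = arctan(1244/40) ≈ 88.16°
pole (s+500): 500 + j1244 → |·| = √(500²+1244²) = √1797536 ≈ 1340.7, ∠ = arctan(1244/500) ≈ 68.10°
|L| = 200 · 1244 / 1.6686e+06 ≈ 0.14911
Gain = 20 log₁₀(0.14911) ≈ -16.53 dB
∠L = 89.95° − 156.26° = -66.31°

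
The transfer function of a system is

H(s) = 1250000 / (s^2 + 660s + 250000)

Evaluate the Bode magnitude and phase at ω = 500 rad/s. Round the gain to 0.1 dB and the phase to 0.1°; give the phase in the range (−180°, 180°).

11.6 dB, -90.0°

At s = jω = j500:
quadratic: (j500)² + 660·j500 + 250000 = 0 + j330000 → |·| ≈ 3.3e+05, ∠ ≈ 90.00°
|H| = 1250000 / 3.3e+05 ≈ 3.7879
Gain = 20 log₁₀(3.7879) ≈ 11.57 dB
∠H = 0.00° − 90.00° = -90.00°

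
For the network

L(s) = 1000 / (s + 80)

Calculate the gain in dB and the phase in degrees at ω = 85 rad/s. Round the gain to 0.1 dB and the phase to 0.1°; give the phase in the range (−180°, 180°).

18.7 dB, -46.7°

Substitute s = j85:
Numerator: 1000 = 1000 + j0
Denominator: (j85) + 80 = 80 + j85
|N| = √(1000² + 0²) ≈ 1000, ∠N ≈ 0.00°
|D| = √(80² + 85²) ≈ 116.73, ∠D ≈ 46.74°
|L| = 1000 / 116.73 ≈ 8.5668
Gain = 20 log₁₀(8.5668) ≈ 18.66 dB
∠L = 0.00° − 46.74° = -46.74°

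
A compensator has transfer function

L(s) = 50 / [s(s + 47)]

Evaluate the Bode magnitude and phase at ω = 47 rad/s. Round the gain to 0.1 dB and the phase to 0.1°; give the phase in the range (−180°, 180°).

-35.9 dB, -135.0°

At s = jω = j47:
pole (s+47): 47 + j47 → |·| = √(47²+47²) = √4418 ≈ 66.468, ∠ = arctan(47/47) ≈ 45.00°
pole at origin: |s| = 47, ∠ = 90.00° (in denominator)
|L| = 50 / 3124 ≈ 0.016005
Gain = 20 log₁₀(0.016005) ≈ -35.91 dB
∠L = 0.00° − 135.00° = -135.00°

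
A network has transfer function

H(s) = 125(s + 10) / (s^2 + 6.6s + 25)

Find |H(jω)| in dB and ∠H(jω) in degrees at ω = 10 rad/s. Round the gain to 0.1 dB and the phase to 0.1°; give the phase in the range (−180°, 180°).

At s = jω = j10:
zero (s+10): 10 + j10 → |·| = √(10²+10²) = √200 ≈ 14.142, ∠ = arctan(10/10) ≈ 45.00°
quadratic: (j10)² + 6.6·j10 + 25 = -75 + j66 → |·| ≈ 99.905, ∠ ≈ 138.65°
|H| = 125 · 14.142 / 99.905 ≈ 17.694
Gain = 20 log₁₀(17.694) ≈ 24.96 dB
∠H = 45.00° − 138.65° = -93.65°

25.0 dB, -93.7°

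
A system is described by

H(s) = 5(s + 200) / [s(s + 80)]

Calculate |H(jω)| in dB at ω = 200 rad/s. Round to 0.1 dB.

At s = jω = j200:
zero (s+200): 200 + j200 → |·| = √(200²+200²) = √80000 ≈ 282.84, ∠ = arctan(200/200) ≈ 45.00°
pole (s+80): 80 + j200 → |·| = √(80²+200²) = √46400 ≈ 215.41, ∠ = arctan(200/80) ≈ 68.20°
pole at origin: |s| = 200, ∠ = 90.00° (in denominator)
|H| = 5 · 282.84 / 43082 ≈ 0.032826
Gain = 20 log₁₀(0.032826) ≈ -29.68 dB

-29.7 dB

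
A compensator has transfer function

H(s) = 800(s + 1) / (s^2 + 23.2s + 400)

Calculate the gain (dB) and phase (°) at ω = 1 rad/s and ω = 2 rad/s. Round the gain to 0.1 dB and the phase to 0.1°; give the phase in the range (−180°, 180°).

At s = jω = j1:
zero (s+1): 1 + j1 → |·| = √(1²+1²) = √2 ≈ 1.4142, ∠ = arctan(1/1) ≈ 45.00°
quadratic: (j1)² + 23.2·j1 + 400 = 399 + j23.2 → |·| ≈ 399.67, ∠ ≈ 3.33°
|H| = 800 · 1.4142 / 399.67 ≈ 2.8307
Gain = 20 log₁₀(2.8307) ≈ 9.04 dB
∠H = 45.00° − 3.33° = 41.67°

At s = jω = j2:
zero (s+1): 1 + j2 → |·| = √(1²+2²) = √5 ≈ 2.2361, ∠ = arctan(2/1) ≈ 63.43°
quadratic: (j2)² + 23.2·j2 + 400 = 396 + j46.4 → |·| ≈ 398.71, ∠ ≈ 6.68°
|H| = 800 · 2.2361 / 398.71 ≈ 4.4867
Gain = 20 log₁₀(4.4867) ≈ 13.04 dB
∠H = 63.43° − 6.68° = 56.75°

ω = 1: 9.0 dB, 41.7°; ω = 2: 13.0 dB, 56.8°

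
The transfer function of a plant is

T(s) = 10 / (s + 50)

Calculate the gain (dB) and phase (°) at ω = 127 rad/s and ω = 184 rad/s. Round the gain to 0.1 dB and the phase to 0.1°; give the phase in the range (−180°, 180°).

ω = 127: -22.7 dB, -68.5°; ω = 184: -25.6 dB, -74.8°

At s = jω = j127:
pole (s+50): 50 + j127 → |·| = √(50²+127²) = √18629 ≈ 136.49, ∠ = arctan(127/50) ≈ 68.51°
|T| = 10 / 136.49 ≈ 0.073265
Gain = 20 log₁₀(0.073265) ≈ -22.70 dB
∠T = 0.00° − 68.51° = -68.51°

At s = jω = j184:
pole (s+50): 50 + j184 → |·| = √(50²+184²) = √36356 ≈ 190.67, ∠ = arctan(184/50) ≈ 74.80°
|T| = 10 / 190.67 ≈ 0.052447
Gain = 20 log₁₀(0.052447) ≈ -25.61 dB
∠T = 0.00° − 74.80° = -74.80°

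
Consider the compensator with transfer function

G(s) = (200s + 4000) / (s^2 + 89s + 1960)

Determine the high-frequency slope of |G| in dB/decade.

Each pole contributes −20 dB/decade at high frequency; each zero contributes +20 dB/decade.
Net: 1 zero(s) − 2 pole(s) → -20 dB/decade.

-20 dB/decade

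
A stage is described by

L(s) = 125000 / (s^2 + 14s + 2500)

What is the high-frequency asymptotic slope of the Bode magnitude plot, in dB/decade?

Each pole contributes −20 dB/decade at high frequency; each zero contributes +20 dB/decade.
Net: 0 zero(s) − 2 pole(s) → -40 dB/decade.

-40 dB/decade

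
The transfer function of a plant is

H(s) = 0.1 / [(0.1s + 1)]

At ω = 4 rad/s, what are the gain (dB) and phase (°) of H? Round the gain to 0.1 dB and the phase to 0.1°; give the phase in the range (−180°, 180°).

-20.6 dB, -21.8°

At ω = 4 rad/s:
pole (1 + j4·0.1) = 1 + j0.4 → |·| ≈ 1.077, ∠ ≈ 21.80°
|H| = 0.1 · 1 / (1.077) ≈ 0.092851
Gain = 20 log₁₀(0.092851) ≈ -20.64 dB
∠H = (0°) − (21.80°) = -21.80°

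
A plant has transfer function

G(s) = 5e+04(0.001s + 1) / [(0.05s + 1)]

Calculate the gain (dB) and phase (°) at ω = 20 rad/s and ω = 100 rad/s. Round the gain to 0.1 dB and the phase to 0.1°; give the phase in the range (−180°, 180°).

ω = 20: 91.0 dB, -43.9°; ω = 100: 79.9 dB, -73.0°

At ω = 20 rad/s:
zero (1 + j20·0.001) = 1 + j0.02 → |·| ≈ 1.0002, ∠ ≈ 1.15°
pole (1 + j20·0.05) = 1 + j1 → |·| ≈ 1.4142, ∠ ≈ 45.00°
|G| = 5e+04 · 1.0002 / (1.4142) ≈ 35363
Gain = 20 log₁₀(35363) ≈ 90.97 dB
∠G = (1.15°) − (45.00°) = -43.85°

At ω = 100 rad/s:
zero (1 + j100·0.001) = 1 + j0.1 → |·| ≈ 1.005, ∠ ≈ 5.71°
pole (1 + j100·0.05) = 1 + j5 → |·| ≈ 5.099, ∠ ≈ 78.69°
|G| = 5e+04 · 1.005 / (5.099) ≈ 9854.9
Gain = 20 log₁₀(9854.9) ≈ 79.87 dB
∠G = (5.71°) − (78.69°) = -72.98°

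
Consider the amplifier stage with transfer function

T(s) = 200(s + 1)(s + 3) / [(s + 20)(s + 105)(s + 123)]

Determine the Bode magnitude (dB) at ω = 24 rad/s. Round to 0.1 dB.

At s = jω = j24:
zero (s+1): 1 + j24 → |·| = √(1²+24²) = √577 ≈ 24.021, ∠ = arctan(24/1) ≈ 87.61°
zero (s+3): 3 + j24 → |·| = √(3²+24²) = √585 ≈ 24.187, ∠ = arctan(24/3) ≈ 82.87°
pole (s+20): 20 + j24 → |·| = √(20²+24²) = √976 ≈ 31.241, ∠ = arctan(24/20) ≈ 50.19°
pole (s+105): 105 + j24 → |·| = √(105²+24²) = √11601 ≈ 107.71, ∠ = arctan(24/105) ≈ 12.88°
pole (s+123): 123 + j24 → |·| = √(123²+24²) = √15705 ≈ 125.32, ∠ = arctan(24/123) ≈ 11.04°
|T| = 200 · 581 / 4.217e+05 ≈ 0.27555
Gain = 20 log₁₀(0.27555) ≈ -11.20 dB

-11.2 dB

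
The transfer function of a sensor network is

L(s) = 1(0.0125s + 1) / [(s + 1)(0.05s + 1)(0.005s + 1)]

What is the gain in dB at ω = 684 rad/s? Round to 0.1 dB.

At ω = 684 rad/s:
zero (1 + j684·0.0125) = 1 + j8.55 → |·| ≈ 8.6083, ∠ ≈ 83.33°
pole (1 + j684·1) = 1 + j684 → |·| ≈ 684, ∠ ≈ 89.92°
pole (1 + j684·0.05) = 1 + j34.2 → |·| ≈ 34.215, ∠ ≈ 88.33°
pole (1 + j684·0.005) = 1 + j3.42 → |·| ≈ 3.5632, ∠ ≈ 73.70°
|L| = 1 · 8.6083 / (684 · 34.215 · 3.5632) ≈ 0.00010323
Gain = 20 log₁₀(0.00010323) ≈ -79.72 dB

-79.7 dB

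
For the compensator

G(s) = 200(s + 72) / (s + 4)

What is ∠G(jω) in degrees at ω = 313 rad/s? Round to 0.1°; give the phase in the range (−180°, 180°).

At s = jω = j313:
zero (s+72): 72 + j313 → |·| = √(72²+313²) = √103153 ≈ 321.17, ∠ = arctan(313/72) ≈ 77.05°
pole (s+4): 4 + j313 → |·| = √(4²+313²) = √97985 ≈ 313.03, ∠ = arctan(313/4) ≈ 89.27°
∠G = 77.05° − 89.27° = -12.22°

-12.2°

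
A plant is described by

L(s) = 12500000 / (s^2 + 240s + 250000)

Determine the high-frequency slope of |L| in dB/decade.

Each pole contributes −20 dB/decade at high frequency; each zero contributes +20 dB/decade.
Net: 0 zero(s) − 2 pole(s) → -40 dB/decade.

-40 dB/decade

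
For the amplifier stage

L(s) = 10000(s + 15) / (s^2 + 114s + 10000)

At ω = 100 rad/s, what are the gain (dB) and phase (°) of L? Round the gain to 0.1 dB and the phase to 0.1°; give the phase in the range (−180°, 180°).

At s = jω = j100:
zero (s+15): 15 + j100 → |·| = √(15²+100²) = √10225 ≈ 101.12, ∠ = arctan(100/15) ≈ 81.47°
quadratic: (j100)² + 114·j100 + 10000 = 0 + j11400 → |·| ≈ 11400, ∠ ≈ 90.00°
|L| = 10000 · 101.12 / 11400 ≈ 88.702
Gain = 20 log₁₀(88.702) ≈ 38.96 dB
∠L = 81.47° − 90.00° = -8.53°

39.0 dB, -8.5°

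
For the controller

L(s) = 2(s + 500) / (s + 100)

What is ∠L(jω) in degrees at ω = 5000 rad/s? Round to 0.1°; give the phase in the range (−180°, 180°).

-4.6°

At s = jω = j5000:
zero (s+500): 500 + j5000 → |·| = √(500²+5000²) = √25250000 ≈ 5024.9, ∠ = arctan(5000/500) ≈ 84.29°
pole (s+100): 100 + j5000 → |·| = √(100²+5000²) = √25010000 ≈ 5001, ∠ = arctan(5000/100) ≈ 88.85°
∠L = 84.29° − 88.85° = -4.56°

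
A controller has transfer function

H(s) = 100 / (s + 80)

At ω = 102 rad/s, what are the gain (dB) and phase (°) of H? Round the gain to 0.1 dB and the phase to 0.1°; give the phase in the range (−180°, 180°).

At s = jω = j102:
pole (s+80): 80 + j102 → |·| = √(80²+102²) = √16804 ≈ 129.63, ∠ = arctan(102/80) ≈ 51.89°
|H| = 100 / 129.63 ≈ 0.77143
Gain = 20 log₁₀(0.77143) ≈ -2.25 dB
∠H = 0.00° − 51.89° = -51.89°

-2.3 dB, -51.9°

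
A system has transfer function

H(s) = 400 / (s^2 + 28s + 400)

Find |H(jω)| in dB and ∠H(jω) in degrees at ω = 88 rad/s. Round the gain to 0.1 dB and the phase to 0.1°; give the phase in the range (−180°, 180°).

At s = jω = j88:
quadratic: (j88)² + 28·j88 + 400 = -7344 + j2464 → |·| ≈ 7746.3, ∠ ≈ 161.45°
|H| = 400 / 7746.3 ≈ 0.051638
Gain = 20 log₁₀(0.051638) ≈ -25.74 dB
∠H = 0.00° − 161.45° = -161.45°

-25.7 dB, -161.5°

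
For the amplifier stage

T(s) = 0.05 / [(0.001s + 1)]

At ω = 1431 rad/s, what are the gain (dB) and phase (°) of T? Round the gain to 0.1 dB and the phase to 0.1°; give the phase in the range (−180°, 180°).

-30.9 dB, -55.1°

At ω = 1431 rad/s:
pole (1 + j1431·0.001) = 1 + j1.431 → |·| ≈ 1.7458, ∠ ≈ 55.05°
|T| = 0.05 · 1 / (1.7458) ≈ 0.02864
Gain = 20 log₁₀(0.02864) ≈ -30.86 dB
∠T = (0°) − (55.05°) = -55.05°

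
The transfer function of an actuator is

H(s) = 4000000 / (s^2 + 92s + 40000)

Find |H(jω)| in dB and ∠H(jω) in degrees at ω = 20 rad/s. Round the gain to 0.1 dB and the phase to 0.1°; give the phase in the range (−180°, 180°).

40.1 dB, -2.7°

At s = jω = j20:
quadratic: (j20)² + 92·j20 + 40000 = 39600 + j1840 → |·| ≈ 39643, ∠ ≈ 2.66°
|H| = 4000000 / 39643 ≈ 100.9
Gain = 20 log₁₀(100.9) ≈ 40.08 dB
∠H = 0.00° − 2.66° = -2.66°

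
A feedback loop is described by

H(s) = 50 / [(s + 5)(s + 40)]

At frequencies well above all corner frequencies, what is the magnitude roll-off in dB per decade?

-40 dB/decade

Each pole contributes −20 dB/decade at high frequency; each zero contributes +20 dB/decade.
Net: 0 zero(s) − 2 pole(s) → -40 dB/decade.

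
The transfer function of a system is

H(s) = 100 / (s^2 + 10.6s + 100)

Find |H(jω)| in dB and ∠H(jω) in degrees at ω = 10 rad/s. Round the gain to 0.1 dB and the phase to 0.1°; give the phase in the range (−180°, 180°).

-0.5 dB, -90.0°

At s = jω = j10:
quadratic: (j10)² + 10.6·j10 + 100 = 0 + j106 → |·| ≈ 106, ∠ ≈ 90.00°
|H| = 100 / 106 ≈ 0.9434
Gain = 20 log₁₀(0.9434) ≈ -0.51 dB
∠H = 0.00° − 90.00° = -90.00°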